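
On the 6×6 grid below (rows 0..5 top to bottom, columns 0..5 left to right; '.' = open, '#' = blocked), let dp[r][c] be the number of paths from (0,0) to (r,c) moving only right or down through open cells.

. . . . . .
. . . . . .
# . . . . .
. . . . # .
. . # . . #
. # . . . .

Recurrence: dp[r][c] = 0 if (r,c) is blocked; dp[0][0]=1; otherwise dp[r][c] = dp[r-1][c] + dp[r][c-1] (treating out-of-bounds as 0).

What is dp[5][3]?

16

r\c   0   1   2   3   4   5
  0   1   1   1   1   1   1
  1   1   2   3   4   5   6
  2   0   2   5   9  14  20
  3   0   2   7  16   0  20
  4   0   2   0  16  16   0
  5   0   0   0  16  32  32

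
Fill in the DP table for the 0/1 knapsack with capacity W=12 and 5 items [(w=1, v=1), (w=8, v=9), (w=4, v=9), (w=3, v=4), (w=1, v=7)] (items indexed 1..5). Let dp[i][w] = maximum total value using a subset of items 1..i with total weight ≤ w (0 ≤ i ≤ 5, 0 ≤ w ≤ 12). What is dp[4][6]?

10

i\w   0   1   2   3   4   5   6   7   8   9  10  11  12
  0   0   0   0   0   0   0   0   0   0   0   0   0   0
  1   0   1   1   1   1   1   1   1   1   1   1   1   1
  2   0   1   1   1   1   1   1   1   9  10  10  10  10
  3   0   1   1   1   9  10  10  10  10  10  10  10  18
  4   0   1   1   4   9  10  10  13  14  14  14  14  18
  5   0   7   8   8  11  16  17  17  20  21  21  21  21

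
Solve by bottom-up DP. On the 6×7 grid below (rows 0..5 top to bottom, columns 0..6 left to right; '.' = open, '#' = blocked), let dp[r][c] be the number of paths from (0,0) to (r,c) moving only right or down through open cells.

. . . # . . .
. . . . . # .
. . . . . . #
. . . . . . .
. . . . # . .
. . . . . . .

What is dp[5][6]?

184

r\c   0   1   2   3   4   5   6
  0   1   1   1   0   0   0   0
  1   1   2   3   3   3   0   0
  2   1   3   6   9  12  12   0
  3   1   4  10  19  31  43  43
  4   1   5  15  34   0  43  86
  5   1   6  21  55  55  98 184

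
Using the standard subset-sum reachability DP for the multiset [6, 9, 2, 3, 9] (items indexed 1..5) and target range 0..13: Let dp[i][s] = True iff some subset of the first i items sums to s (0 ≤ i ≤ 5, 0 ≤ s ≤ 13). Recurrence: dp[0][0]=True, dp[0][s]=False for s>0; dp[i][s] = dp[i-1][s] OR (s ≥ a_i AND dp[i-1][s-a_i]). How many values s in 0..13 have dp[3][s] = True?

6

i\s   0   1   2   3   4   5   6   7   8   9  10  11  12  13
  0   T   F   F   F   F   F   F   F   F   F   F   F   F   F
  1   T   F   F   F   F   F   T   F   F   F   F   F   F   F
  2   T   F   F   F   F   F   T   F   F   T   F   F   F   F
  3   T   F   T   F   F   F   T   F   T   T   F   T   F   F
  4   T   F   T   T   F   T   T   F   T   T   F   T   T   F
  5   T   F   T   T   F   T   T   F   T   T   F   T   T   F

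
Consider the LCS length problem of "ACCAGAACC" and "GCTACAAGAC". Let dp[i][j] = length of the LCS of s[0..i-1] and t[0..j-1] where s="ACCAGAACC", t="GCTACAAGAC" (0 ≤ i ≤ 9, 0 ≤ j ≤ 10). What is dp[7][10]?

   ''  G  C  T  A  C  A  A  G  A  C
''  0  0  0  0  0  0  0  0  0  0  0
 A  0  0  0  0  1  1  1  1  1  1  1
 C  0  0  1  1  1  2  2  2  2  2  2
 C  0  0  1  1  1  2  2  2  2  2  3
 A  0  0  1  1  2  2  3  3  3  3  3
 G  0  1  1  1  2  2  3  3  4  4  4
 A  0  1  1  1  2  2  3  4  4  5  5
 A  0  1  1  1  2  2  3  4  4  5  5
 C  0  1  2  2  2  3  3  4  4  5  6
 C  0  1  2  2  2  3  3  4  4  5  6

5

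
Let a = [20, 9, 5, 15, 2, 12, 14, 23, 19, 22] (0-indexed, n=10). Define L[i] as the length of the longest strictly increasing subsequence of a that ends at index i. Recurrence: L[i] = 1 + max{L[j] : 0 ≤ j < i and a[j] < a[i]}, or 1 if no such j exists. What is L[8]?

4

   i    0    1    2    3    4    5    6    7    8    9
a[i]   20    9    5   15    2   12   14   23   19   22
L[i]    1    1    1    2    1    2    3    4    4    5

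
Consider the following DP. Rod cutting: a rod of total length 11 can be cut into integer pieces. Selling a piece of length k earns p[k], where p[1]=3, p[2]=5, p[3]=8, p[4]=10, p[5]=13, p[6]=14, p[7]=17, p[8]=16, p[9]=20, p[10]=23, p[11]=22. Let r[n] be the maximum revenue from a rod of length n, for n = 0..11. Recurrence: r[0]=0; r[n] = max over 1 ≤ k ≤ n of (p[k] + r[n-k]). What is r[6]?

   n    0    1    2    3    4    5    6    7    8    9   10   11
r[n]    0    3    6    9   12   15   18   21   24   27   30   33

18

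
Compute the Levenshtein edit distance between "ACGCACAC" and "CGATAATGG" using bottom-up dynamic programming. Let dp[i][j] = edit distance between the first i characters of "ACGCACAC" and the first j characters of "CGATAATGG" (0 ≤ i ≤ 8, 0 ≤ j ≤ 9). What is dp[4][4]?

3

   ''  C  G  A  T  A  A  T  G  G
''  0  1  2  3  4  5  6  7  8  9
 A  1  1  2  2  3  4  5  6  7  8
 C  2  1  2  3  3  4  5  6  7  8
 G  3  2  1  2  3  4  5  6  6  7
 C  4  3  2  2  3  4  5  6  7  7
 A  5  4  3  2  3  3  4  5  6  7
 C  6  5  4  3  3  4  4  5  6  7
 A  7  6  5  4  4  3  4  5  6  7
 C  8  7  6  5  5  4  4  5  6  7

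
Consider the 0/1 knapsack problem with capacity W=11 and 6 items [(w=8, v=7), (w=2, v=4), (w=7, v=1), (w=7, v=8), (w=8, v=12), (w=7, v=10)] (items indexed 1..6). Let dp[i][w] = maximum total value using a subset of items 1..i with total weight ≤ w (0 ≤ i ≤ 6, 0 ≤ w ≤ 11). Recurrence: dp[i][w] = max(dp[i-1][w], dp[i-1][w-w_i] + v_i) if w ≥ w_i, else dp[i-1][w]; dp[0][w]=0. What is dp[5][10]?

16

i\w   0   1   2   3   4   5   6   7   8   9  10  11
  0   0   0   0   0   0   0   0   0   0   0   0   0
  1   0   0   0   0   0   0   0   0   7   7   7   7
  2   0   0   4   4   4   4   4   4   7   7  11  11
  3   0   0   4   4   4   4   4   4   7   7  11  11
  4   0   0   4   4   4   4   4   8   8  12  12  12
  5   0   0   4   4   4   4   4   8  12  12  16  16
  6   0   0   4   4   4   4   4  10  12  14  16  16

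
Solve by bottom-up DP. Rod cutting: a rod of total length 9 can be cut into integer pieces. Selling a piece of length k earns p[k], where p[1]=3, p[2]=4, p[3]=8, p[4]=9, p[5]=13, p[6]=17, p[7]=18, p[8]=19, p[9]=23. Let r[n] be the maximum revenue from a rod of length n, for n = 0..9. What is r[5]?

15

   n    0    1    2    3    4    5    6    7    8    9
r[n]    0    3    6    9   12   15   18   21   24   27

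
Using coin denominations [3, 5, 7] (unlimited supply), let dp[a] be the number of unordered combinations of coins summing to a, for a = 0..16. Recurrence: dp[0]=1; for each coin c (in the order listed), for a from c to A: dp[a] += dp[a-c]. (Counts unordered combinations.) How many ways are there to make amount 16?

2

after  coin     0     1     2     3     4     5     6     7     8     9    10    11    12    13    14    15    16
          3     1     0     0     1     0     0     1     0     0     1     0     0     1     0     0     1     0
          5     1     0     0     1     0     1     1     0     1     1     1     1     1     1     1     2     1
          7     1     0     0     1     0     1     1     1     1     1     2     1     2     2     2     3     2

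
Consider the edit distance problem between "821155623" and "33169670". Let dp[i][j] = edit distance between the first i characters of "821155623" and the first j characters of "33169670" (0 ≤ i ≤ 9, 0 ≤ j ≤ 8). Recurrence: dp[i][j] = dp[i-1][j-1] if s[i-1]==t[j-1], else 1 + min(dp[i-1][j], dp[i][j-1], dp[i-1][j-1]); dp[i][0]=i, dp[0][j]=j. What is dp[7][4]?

   ''  3  3  1  6  9  6  7  0
''  0  1  2  3  4  5  6  7  8
 8  1  1  2  3  4  5  6  7  8
 2  2  2  2  3  4  5  6  7  8
 1  3  3  3  2  3  4  5  6  7
 1  4  4  4  3  3  4  5  6  7
 5  5  5  5  4  4  4  5  6  7
 5  6  6  6  5  5  5  5  6  7
 6  7  7  7  6  5  6  5  6  7
 2  8  8  8  7  6  6  6  6  7
 3  9  8  8  8  7  7  7  7  7

5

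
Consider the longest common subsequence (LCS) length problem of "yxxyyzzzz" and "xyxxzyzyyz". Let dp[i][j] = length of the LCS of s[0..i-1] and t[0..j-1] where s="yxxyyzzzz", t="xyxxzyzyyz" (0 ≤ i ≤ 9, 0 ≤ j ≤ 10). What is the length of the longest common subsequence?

   ''  x  y  x  x  z  y  z  y  y  z
''  0  0  0  0  0  0  0  0  0  0  0
 y  0  0  1  1  1  1  1  1  1  1  1
 x  0  1  1  2  2  2  2  2  2  2  2
 x  0  1  1  2  3  3  3  3  3  3  3
 y  0  1  2  2  3  3  4  4  4  4  4
 y  0  1  2  2  3  3  4  4  5  5  5
 z  0  1  2  2  3  4  4  5  5  5  6
 z  0  1  2  2  3  4  4  5  5  5  6
 z  0  1  2  2  3  4  4  5  5  5  6
 z  0  1  2  2  3  4  4  5  5  5  6

6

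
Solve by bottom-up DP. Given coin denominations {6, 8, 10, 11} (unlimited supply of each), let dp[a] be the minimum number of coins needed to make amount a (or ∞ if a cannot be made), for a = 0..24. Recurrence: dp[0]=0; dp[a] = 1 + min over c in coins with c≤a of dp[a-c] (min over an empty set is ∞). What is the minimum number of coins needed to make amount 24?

 a  0  1  2  3  4  5  6  7  8  9 10 11 12 13 14 15 16 17 18 19 20 21 22 23 24
dp  0  -  -  -  -  -  1  -  1  -  1  1  2  -  2  -  2  2  2  2  2  2  2  3  3
(- denotes ∞ / unreachable)

3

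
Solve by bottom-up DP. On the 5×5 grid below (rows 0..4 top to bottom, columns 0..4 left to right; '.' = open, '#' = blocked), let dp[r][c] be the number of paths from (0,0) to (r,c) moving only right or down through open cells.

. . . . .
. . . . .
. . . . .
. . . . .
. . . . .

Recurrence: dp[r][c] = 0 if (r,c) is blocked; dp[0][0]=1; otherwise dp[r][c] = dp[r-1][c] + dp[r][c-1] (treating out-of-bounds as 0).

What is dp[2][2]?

6

r\c   0   1   2   3   4
  0   1   1   1   1   1
  1   1   2   3   4   5
  2   1   3   6  10  15
  3   1   4  10  20  35
  4   1   5  15  35  70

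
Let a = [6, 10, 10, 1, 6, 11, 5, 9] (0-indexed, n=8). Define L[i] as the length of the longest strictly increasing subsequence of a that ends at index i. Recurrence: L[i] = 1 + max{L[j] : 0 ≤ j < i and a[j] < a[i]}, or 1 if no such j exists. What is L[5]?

3

   i    0    1    2    3    4    5    6    7
a[i]    6   10   10    1    6   11    5    9
L[i]    1    2    2    1    2    3    2    3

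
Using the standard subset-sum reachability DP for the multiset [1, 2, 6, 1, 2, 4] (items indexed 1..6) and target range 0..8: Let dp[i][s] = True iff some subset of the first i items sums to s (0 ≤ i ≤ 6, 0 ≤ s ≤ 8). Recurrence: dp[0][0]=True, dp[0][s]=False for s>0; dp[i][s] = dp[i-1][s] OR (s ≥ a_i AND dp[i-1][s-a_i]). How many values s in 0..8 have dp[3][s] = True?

7

i\s   0   1   2   3   4   5   6   7   8
  0   T   F   F   F   F   F   F   F   F
  1   T   T   F   F   F   F   F   F   F
  2   T   T   T   T   F   F   F   F   F
  3   T   T   T   T   F   F   T   T   T
  4   T   T   T   T   T   F   T   T   T
  5   T   T   T   T   T   T   T   T   T
  6   T   T   T   T   T   T   T   T   T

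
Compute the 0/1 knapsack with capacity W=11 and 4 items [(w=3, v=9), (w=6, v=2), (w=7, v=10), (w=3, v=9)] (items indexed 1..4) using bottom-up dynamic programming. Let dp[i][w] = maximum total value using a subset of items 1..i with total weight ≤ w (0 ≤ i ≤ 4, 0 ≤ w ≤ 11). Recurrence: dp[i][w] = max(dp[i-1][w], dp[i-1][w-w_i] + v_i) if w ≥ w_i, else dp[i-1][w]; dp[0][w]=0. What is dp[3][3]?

i\w   0   1   2   3   4   5   6   7   8   9  10  11
  0   0   0   0   0   0   0   0   0   0   0   0   0
  1   0   0   0   9   9   9   9   9   9   9   9   9
  2   0   0   0   9   9   9   9   9   9  11  11  11
  3   0   0   0   9   9   9   9  10  10  11  19  19
  4   0   0   0   9   9   9  18  18  18  18  19  19

9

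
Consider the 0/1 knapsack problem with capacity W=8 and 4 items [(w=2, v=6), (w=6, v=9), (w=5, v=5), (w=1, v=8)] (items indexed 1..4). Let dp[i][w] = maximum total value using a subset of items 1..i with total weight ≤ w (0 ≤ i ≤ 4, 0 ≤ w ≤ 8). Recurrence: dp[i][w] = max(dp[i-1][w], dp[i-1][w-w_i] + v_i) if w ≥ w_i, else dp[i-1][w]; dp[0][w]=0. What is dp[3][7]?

i\w   0   1   2   3   4   5   6   7   8
  0   0   0   0   0   0   0   0   0   0
  1   0   0   6   6   6   6   6   6   6
  2   0   0   6   6   6   6   9   9  15
  3   0   0   6   6   6   6   9  11  15
  4   0   8   8  14  14  14  14  17  19

11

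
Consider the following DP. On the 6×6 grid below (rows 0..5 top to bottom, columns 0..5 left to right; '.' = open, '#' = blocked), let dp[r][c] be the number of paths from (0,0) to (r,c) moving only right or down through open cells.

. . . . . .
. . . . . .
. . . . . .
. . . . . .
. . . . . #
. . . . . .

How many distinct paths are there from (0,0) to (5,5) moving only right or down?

r\c   0   1   2   3   4   5
  0   1   1   1   1   1   1
  1   1   2   3   4   5   6
  2   1   3   6  10  15  21
  3   1   4  10  20  35  56
  4   1   5  15  35  70   0
  5   1   6  21  56 126 126

126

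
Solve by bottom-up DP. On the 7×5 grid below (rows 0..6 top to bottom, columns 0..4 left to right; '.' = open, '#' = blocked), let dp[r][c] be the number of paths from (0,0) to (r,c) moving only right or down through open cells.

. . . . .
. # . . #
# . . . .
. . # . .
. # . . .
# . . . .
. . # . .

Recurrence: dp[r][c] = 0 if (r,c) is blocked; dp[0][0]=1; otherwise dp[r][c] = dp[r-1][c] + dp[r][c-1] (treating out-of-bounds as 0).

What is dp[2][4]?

3

r\c   0   1   2   3   4
  0   1   1   1   1   1
  1   1   0   1   2   0
  2   0   0   1   3   3
  3   0   0   0   3   6
  4   0   0   0   3   9
  5   0   0   0   3  12
  6   0   0   0   3  15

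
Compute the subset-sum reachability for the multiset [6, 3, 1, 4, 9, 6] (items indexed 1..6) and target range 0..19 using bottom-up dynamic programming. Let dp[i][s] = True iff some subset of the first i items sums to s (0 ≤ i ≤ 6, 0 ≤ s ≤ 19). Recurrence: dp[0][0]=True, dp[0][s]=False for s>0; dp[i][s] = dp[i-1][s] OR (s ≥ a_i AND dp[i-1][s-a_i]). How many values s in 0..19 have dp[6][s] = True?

i\s   0   1   2   3   4   5   6   7   8   9  10  11  12  13  14  15  16  17  18  19
  0   T   F   F   F   F   F   F   F   F   F   F   F   F   F   F   F   F   F   F   F
  1   T   F   F   F   F   F   T   F   F   F   F   F   F   F   F   F   F   F   F   F
  2   T   F   F   T   F   F   T   F   F   T   F   F   F   F   F   F   F   F   F   F
  3   T   T   F   T   T   F   T   T   F   T   T   F   F   F   F   F   F   F   F   F
  4   T   T   F   T   T   T   T   T   T   T   T   T   F   T   T   F   F   F   F   F
  5   T   T   F   T   T   T   T   T   T   T   T   T   T   T   T   T   T   T   T   T
  6   T   T   F   T   T   T   T   T   T   T   T   T   T   T   T   T   T   T   T   T

19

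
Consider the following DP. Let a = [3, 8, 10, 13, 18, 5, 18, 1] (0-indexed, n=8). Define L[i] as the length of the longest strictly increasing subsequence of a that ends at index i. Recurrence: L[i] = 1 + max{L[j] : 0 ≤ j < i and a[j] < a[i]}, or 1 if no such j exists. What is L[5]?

   i    0    1    2    3    4    5    6    7
a[i]    3    8   10   13   18    5   18    1
L[i]    1    2    3    4    5    2    5    1

2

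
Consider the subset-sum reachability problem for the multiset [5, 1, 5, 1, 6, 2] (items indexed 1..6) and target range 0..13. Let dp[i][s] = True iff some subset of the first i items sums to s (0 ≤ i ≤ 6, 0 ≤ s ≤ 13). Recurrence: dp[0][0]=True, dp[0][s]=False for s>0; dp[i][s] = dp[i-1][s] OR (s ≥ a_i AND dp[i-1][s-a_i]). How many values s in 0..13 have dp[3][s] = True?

6

i\s   0   1   2   3   4   5   6   7   8   9  10  11  12  13
  0   T   F   F   F   F   F   F   F   F   F   F   F   F   F
  1   T   F   F   F   F   T   F   F   F   F   F   F   F   F
  2   T   T   F   F   F   T   T   F   F   F   F   F   F   F
  3   T   T   F   F   F   T   T   F   F   F   T   T   F   F
  4   T   T   T   F   F   T   T   T   F   F   T   T   T   F
  5   T   T   T   F   F   T   T   T   T   F   T   T   T   T
  6   T   T   T   T   T   T   T   T   T   T   T   T   T   T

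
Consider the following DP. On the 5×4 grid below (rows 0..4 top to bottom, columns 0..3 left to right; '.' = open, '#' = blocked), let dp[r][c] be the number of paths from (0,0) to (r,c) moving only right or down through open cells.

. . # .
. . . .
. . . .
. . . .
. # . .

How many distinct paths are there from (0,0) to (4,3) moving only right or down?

r\c   0   1   2   3
  0   1   1   0   0
  1   1   2   2   2
  2   1   3   5   7
  3   1   4   9  16
  4   1   0   9  25

25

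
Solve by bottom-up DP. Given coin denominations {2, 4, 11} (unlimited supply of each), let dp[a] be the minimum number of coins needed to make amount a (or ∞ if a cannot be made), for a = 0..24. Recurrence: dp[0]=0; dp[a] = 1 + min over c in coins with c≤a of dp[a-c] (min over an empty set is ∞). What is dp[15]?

 a  0  1  2  3  4  5  6  7  8  9 10 11 12 13 14 15 16 17 18 19 20 21 22 23 24
dp  0  -  1  -  1  -  2  -  2  -  3  1  3  2  4  2  4  3  5  3  5  4  2  4  3
(- denotes ∞ / unreachable)

2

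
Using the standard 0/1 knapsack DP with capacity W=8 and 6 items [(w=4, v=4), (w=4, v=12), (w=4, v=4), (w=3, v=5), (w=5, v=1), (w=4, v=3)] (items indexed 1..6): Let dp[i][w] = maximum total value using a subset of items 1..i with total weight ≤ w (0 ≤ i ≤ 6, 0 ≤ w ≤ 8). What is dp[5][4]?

i\w   0   1   2   3   4   5   6   7   8
  0   0   0   0   0   0   0   0   0   0
  1   0   0   0   0   4   4   4   4   4
  2   0   0   0   0  12  12  12  12  16
  3   0   0   0   0  12  12  12  12  16
  4   0   0   0   5  12  12  12  17  17
  5   0   0   0   5  12  12  12  17  17
  6   0   0   0   5  12  12  12  17  17

12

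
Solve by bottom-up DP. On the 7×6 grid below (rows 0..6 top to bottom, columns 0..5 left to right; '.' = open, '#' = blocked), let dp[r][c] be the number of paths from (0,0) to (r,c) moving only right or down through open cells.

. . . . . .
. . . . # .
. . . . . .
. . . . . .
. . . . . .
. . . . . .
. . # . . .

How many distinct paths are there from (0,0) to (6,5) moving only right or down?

r\c   0   1   2   3   4   5
  0   1   1   1   1   1   1
  1   1   2   3   4   0   1
  2   1   3   6  10  10  11
  3   1   4  10  20  30  41
  4   1   5  15  35  65 106
  5   1   6  21  56 121 227
  6   1   7   0  56 177 404

404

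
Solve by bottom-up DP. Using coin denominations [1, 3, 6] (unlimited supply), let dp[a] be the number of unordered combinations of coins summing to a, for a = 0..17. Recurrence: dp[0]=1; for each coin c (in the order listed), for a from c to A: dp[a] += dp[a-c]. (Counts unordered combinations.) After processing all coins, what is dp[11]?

6

after  coin     0     1     2     3     4     5     6     7     8     9    10    11    12    13    14    15    16    17
          1     1     1     1     1     1     1     1     1     1     1     1     1     1     1     1     1     1     1
          3     1     1     1     2     2     2     3     3     3     4     4     4     5     5     5     6     6     6
          6     1     1     1     2     2     2     4     4     4     6     6     6     9     9     9    12    12    12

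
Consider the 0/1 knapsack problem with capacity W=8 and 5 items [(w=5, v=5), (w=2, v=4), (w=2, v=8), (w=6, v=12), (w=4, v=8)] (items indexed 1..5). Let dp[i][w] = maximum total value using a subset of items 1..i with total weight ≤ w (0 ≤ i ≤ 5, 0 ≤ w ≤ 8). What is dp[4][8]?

20

i\w   0   1   2   3   4   5   6   7   8
  0   0   0   0   0   0   0   0   0   0
  1   0   0   0   0   0   5   5   5   5
  2   0   0   4   4   4   5   5   9   9
  3   0   0   8   8  12  12  12  13  13
  4   0   0   8   8  12  12  12  13  20
  5   0   0   8   8  12  12  16  16  20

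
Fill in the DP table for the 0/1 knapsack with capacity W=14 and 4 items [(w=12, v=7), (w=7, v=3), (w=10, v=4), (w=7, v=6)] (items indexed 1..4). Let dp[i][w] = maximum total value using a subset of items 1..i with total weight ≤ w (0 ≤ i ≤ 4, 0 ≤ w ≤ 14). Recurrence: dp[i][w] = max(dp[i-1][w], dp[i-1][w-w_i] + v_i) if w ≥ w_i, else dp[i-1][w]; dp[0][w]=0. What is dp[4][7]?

6

i\w   0   1   2   3   4   5   6   7   8   9  10  11  12  13  14
  0   0   0   0   0   0   0   0   0   0   0   0   0   0   0   0
  1   0   0   0   0   0   0   0   0   0   0   0   0   7   7   7
  2   0   0   0   0   0   0   0   3   3   3   3   3   7   7   7
  3   0   0   0   0   0   0   0   3   3   3   4   4   7   7   7
  4   0   0   0   0   0   0   0   6   6   6   6   6   7   7   9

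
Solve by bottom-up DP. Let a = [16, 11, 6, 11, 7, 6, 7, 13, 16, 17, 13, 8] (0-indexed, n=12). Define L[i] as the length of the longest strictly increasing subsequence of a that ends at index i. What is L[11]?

3

   i    0    1    2    3    4    5    6    7    8    9   10   11
a[i]   16   11    6   11    7    6    7   13   16   17   13    8
L[i]    1    1    1    2    2    1    2    3    4    5    3    3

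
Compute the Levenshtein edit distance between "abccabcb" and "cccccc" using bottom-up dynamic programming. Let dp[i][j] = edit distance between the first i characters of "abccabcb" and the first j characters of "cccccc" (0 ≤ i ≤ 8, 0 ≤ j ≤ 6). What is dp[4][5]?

3

   ''  c  c  c  c  c  c
''  0  1  2  3  4  5  6
 a  1  1  2  3  4  5  6
 b  2  2  2  3  4  5  6
 c  3  2  2  2  3  4  5
 c  4  3  2  2  2  3  4
 a  5  4  3  3  3  3  4
 b  6  5  4  4  4  4  4
 c  7  6  5  4  4  4  4
 b  8  7  6  5  5  5  5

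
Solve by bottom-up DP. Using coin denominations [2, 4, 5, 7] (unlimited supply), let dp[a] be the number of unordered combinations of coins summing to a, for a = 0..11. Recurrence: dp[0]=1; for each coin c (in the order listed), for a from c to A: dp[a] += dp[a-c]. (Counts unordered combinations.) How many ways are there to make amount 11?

4

after  coin     0     1     2     3     4     5     6     7     8     9    10    11
          2     1     0     1     0     1     0     1     0     1     0     1     0
          4     1     0     1     0     2     0     2     0     3     0     3     0
          5     1     0     1     0     2     1     2     1     3     2     4     2
          7     1     0     1     0     2     1     2     2     3     3     4     4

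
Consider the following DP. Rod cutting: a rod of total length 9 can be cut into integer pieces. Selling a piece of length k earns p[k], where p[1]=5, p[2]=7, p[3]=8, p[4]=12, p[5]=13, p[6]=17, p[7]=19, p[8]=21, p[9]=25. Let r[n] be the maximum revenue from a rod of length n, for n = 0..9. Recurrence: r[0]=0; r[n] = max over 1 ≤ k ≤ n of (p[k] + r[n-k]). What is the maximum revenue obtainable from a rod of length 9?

   n    0    1    2    3    4    5    6    7    8    9
r[n]    0    5   10   15   20   25   30   35   40   45

45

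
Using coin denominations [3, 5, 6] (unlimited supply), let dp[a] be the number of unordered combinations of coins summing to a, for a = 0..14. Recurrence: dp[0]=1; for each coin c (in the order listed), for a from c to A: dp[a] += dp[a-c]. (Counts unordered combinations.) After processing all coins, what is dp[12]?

after  coin     0     1     2     3     4     5     6     7     8     9    10    11    12    13    14
          3     1     0     0     1     0     0     1     0     0     1     0     0     1     0     0
          5     1     0     0     1     0     1     1     0     1     1     1     1     1     1     1
          6     1     0     0     1     0     1     2     0     1     2     1     2     3     1     2

3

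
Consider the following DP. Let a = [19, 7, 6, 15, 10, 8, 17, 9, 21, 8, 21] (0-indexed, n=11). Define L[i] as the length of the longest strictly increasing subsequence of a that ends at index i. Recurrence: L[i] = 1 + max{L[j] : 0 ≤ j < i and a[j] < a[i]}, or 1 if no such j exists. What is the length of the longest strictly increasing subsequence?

4

   i    0    1    2    3    4    5    6    7    8    9   10
a[i]   19    7    6   15   10    8   17    9   21    8   21
L[i]    1    1    1    2    2    2    3    3    4    2    4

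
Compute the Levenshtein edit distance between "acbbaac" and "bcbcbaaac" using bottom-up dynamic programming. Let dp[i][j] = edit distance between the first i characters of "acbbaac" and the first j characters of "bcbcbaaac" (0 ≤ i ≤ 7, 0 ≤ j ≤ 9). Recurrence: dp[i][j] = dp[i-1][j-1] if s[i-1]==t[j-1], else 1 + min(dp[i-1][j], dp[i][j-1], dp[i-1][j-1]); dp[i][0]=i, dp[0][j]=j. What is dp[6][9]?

4

   ''  b  c  b  c  b  a  a  a  c
''  0  1  2  3  4  5  6  7  8  9
 a  1  1  2  3  4  5  5  6  7  8
 c  2  2  1  2  3  4  5  6  7  7
 b  3  2  2  1  2  3  4  5  6  7
 b  4  3  3  2  2  2  3  4  5  6
 a  5  4  4  3  3  3  2  3  4  5
 a  6  5  5  4  4  4  3  2  3  4
 c  7  6  5  5  4  5  4  3  3  3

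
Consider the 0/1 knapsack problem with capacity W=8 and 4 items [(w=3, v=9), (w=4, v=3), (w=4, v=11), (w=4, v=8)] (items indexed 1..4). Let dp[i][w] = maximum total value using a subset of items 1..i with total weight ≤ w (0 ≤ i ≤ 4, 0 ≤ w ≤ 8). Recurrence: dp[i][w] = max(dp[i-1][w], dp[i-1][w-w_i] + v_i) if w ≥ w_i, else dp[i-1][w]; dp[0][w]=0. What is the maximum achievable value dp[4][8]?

i\w   0   1   2   3   4   5   6   7   8
  0   0   0   0   0   0   0   0   0   0
  1   0   0   0   9   9   9   9   9   9
  2   0   0   0   9   9   9   9  12  12
  3   0   0   0   9  11  11  11  20  20
  4   0   0   0   9  11  11  11  20  20

20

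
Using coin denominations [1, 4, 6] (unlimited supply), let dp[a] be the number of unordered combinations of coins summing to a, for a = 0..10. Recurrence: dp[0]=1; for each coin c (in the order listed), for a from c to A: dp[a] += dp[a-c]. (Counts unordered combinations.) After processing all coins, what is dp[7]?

3

after  coin     0     1     2     3     4     5     6     7     8     9    10
          1     1     1     1     1     1     1     1     1     1     1     1
          4     1     1     1     1     2     2     2     2     3     3     3
          6     1     1     1     1     2     2     3     3     4     4     5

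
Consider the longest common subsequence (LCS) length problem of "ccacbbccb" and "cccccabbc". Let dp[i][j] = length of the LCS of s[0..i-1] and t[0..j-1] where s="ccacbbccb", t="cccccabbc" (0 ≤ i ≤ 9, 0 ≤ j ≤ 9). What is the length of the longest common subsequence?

   ''  c  c  c  c  c  a  b  b  c
''  0  0  0  0  0  0  0  0  0  0
 c  0  1  1  1  1  1  1  1  1  1
 c  0  1  2  2  2  2  2  2  2  2
 a  0  1  2  2  2  2  3  3  3  3
 c  0  1  2  3  3  3  3  3  3  4
 b  0  1  2  3  3  3  3  4  4  4
 b  0  1  2  3  3  3  3  4  5  5
 c  0  1  2  3  4  4  4  4  5  6
 c  0  1  2  3  4  5  5  5  5  6
 b  0  1  2  3  4  5  5  6  6  6

6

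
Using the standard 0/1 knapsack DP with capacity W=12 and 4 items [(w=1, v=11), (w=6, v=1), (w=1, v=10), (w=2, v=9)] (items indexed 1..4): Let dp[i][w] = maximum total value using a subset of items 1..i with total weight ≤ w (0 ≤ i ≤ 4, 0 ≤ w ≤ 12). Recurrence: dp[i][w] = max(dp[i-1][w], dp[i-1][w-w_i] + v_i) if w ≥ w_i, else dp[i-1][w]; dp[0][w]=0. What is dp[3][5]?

21

i\w   0   1   2   3   4   5   6   7   8   9  10  11  12
  0   0   0   0   0   0   0   0   0   0   0   0   0   0
  1   0  11  11  11  11  11  11  11  11  11  11  11  11
  2   0  11  11  11  11  11  11  12  12  12  12  12  12
  3   0  11  21  21  21  21  21  21  22  22  22  22  22
  4   0  11  21  21  30  30  30  30  30  30  31  31  31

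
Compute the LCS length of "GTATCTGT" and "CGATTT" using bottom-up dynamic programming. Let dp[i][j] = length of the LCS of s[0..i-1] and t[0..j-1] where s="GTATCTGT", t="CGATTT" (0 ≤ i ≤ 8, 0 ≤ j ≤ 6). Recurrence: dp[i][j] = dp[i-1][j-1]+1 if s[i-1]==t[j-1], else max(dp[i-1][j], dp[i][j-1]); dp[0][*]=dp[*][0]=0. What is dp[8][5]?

   ''  C  G  A  T  T  T
''  0  0  0  0  0  0  0
 G  0  0  1  1  1  1  1
 T  0  0  1  1  2  2  2
 A  0  0  1  2  2  2  2
 T  0  0  1  2  3  3  3
 C  0  1  1  2  3  3  3
 T  0  1  1  2  3  4  4
 G  0  1  2  2  3  4  4
 T  0  1  2  2  3  4  5

4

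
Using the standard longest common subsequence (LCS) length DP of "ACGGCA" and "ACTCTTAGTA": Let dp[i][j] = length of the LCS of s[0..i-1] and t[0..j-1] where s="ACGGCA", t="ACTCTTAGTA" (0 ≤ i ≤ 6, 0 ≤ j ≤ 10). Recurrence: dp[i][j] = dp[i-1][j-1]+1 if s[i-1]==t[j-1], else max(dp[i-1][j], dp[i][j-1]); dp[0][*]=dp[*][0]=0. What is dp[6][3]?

2

   ''  A  C  T  C  T  T  A  G  T  A
''  0  0  0  0  0  0  0  0  0  0  0
 A  0  1  1  1  1  1  1  1  1  1  1
 C  0  1  2  2  2  2  2  2  2  2  2
 G  0  1  2  2  2  2  2  2  3  3  3
 G  0  1  2  2  2  2  2  2  3  3  3
 C  0  1  2  2  3  3  3  3  3  3  3
 A  0  1  2  2  3  3  3  4  4  4  4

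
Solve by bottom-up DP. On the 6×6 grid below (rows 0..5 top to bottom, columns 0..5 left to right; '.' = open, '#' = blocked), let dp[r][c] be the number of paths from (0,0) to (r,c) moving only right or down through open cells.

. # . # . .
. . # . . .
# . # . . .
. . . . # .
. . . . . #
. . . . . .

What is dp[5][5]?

9

r\c   0   1   2   3   4   5
  0   1   0   0   0   0   0
  1   1   1   0   0   0   0
  2   0   1   0   0   0   0
  3   0   1   1   1   0   0
  4   0   1   2   3   3   0
  5   0   1   3   6   9   9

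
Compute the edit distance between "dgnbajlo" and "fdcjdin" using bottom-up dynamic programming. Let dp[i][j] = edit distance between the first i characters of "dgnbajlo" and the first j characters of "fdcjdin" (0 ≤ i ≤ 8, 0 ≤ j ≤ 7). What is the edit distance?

   ''  f  d  c  j  d  i  n
''  0  1  2  3  4  5  6  7
 d  1  1  1  2  3  4  5  6
 g  2  2  2  2  3  4  5  6
 n  3  3  3  3  3  4  5  5
 b  4  4  4  4  4  4  5  6
 a  5  5  5  5  5  5  5  6
 j  6  6  6  6  5  6  6  6
 l  7  7  7  7  6  6  7  7
 o  8  8  8  8  7  7  7  8

8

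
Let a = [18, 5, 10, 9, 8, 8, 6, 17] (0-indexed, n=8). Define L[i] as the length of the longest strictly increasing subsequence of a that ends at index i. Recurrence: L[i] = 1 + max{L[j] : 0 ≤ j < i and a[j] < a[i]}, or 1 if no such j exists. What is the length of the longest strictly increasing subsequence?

   i    0    1    2    3    4    5    6    7
a[i]   18    5   10    9    8    8    6   17
L[i]    1    1    2    2    2    2    2    3

3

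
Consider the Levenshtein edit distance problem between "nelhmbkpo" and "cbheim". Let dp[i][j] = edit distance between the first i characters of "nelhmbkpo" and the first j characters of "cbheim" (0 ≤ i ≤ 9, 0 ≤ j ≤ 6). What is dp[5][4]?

   ''  c  b  h  e  i  m
''  0  1  2  3  4  5  6
 n  1  1  2  3  4  5  6
 e  2  2  2  3  3  4  5
 l  3  3  3  3  4  4  5
 h  4  4  4  3  4  5  5
 m  5  5  5  4  4  5  5
 b  6  6  5  5  5  5  6
 k  7  7  6  6  6  6  6
 p  8  8  7  7  7  7  7
 o  9  9  8  8  8  8  8

4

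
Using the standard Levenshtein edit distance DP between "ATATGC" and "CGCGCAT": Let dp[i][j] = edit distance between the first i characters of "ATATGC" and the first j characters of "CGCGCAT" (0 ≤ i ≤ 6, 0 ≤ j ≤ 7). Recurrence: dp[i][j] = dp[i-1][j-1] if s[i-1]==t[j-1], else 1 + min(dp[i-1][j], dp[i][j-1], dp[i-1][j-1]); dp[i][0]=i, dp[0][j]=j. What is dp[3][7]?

   ''  C  G  C  G  C  A  T
''  0  1  2  3  4  5  6  7
 A  1  1  2  3  4  5  5  6
 T  2  2  2  3  4  5  6  5
 A  3  3  3  3  4  5  5  6
 T  4  4  4  4  4  5  6  5
 G  5  5  4  5  4  5  6  6
 C  6  5  5  4  5  4  5  6

6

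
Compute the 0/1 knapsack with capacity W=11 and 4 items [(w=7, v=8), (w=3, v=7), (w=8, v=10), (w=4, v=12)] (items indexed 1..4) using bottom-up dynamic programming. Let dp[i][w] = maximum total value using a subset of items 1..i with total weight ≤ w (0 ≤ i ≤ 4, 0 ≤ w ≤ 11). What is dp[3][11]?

17

i\w   0   1   2   3   4   5   6   7   8   9  10  11
  0   0   0   0   0   0   0   0   0   0   0   0   0
  1   0   0   0   0   0   0   0   8   8   8   8   8
  2   0   0   0   7   7   7   7   8   8   8  15  15
  3   0   0   0   7   7   7   7   8  10  10  15  17
  4   0   0   0   7  12  12  12  19  19  19  19  20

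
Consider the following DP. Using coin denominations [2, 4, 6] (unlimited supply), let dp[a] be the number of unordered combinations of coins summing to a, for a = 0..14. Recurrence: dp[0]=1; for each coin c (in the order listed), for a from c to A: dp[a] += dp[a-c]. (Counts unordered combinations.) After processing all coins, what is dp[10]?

after  coin     0     1     2     3     4     5     6     7     8     9    10    11    12    13    14
          2     1     0     1     0     1     0     1     0     1     0     1     0     1     0     1
          4     1     0     1     0     2     0     2     0     3     0     3     0     4     0     4
          6     1     0     1     0     2     0     3     0     4     0     5     0     7     0     8

5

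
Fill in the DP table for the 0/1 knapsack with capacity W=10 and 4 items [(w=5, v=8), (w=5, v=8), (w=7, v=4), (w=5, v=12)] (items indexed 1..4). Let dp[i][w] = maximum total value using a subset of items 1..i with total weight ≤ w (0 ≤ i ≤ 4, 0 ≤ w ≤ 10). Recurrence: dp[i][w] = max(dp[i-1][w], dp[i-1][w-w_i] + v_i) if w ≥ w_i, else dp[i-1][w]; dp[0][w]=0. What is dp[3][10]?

i\w   0   1   2   3   4   5   6   7   8   9  10
  0   0   0   0   0   0   0   0   0   0   0   0
  1   0   0   0   0   0   8   8   8   8   8   8
  2   0   0   0   0   0   8   8   8   8   8  16
  3   0   0   0   0   0   8   8   8   8   8  16
  4   0   0   0   0   0  12  12  12  12  12  20

16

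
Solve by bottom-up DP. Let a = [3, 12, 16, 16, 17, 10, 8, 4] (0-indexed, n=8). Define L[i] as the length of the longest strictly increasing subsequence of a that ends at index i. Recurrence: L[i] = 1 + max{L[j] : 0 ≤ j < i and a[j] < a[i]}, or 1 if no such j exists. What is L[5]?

2

   i    0    1    2    3    4    5    6    7
a[i]    3   12   16   16   17   10    8    4
L[i]    1    2    3    3    4    2    2    2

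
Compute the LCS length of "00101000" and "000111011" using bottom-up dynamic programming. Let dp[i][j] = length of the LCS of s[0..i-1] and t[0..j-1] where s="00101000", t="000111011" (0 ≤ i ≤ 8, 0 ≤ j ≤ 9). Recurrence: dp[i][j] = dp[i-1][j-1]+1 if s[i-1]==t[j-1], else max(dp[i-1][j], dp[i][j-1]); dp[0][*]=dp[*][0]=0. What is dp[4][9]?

4

   ''  0  0  0  1  1  1  0  1  1
''  0  0  0  0  0  0  0  0  0  0
 0  0  1  1  1  1  1  1  1  1  1
 0  0  1  2  2  2  2  2  2  2  2
 1  0  1  2  2  3  3  3  3  3  3
 0  0  1  2  3  3  3  3  4  4  4
 1  0  1  2  3  4  4  4  4  5  5
 0  0  1  2  3  4  4  4  5  5  5
 0  0  1  2  3  4  4  4  5  5  5
 0  0  1  2  3  4  4  4  5  5  5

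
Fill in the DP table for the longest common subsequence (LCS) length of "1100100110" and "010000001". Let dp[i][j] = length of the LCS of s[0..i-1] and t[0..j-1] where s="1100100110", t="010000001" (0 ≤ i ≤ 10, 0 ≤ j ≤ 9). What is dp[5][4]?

3

   ''  0  1  0  0  0  0  0  0  1
''  0  0  0  0  0  0  0  0  0  0
 1  0  0  1  1  1  1  1  1  1  1
 1  0  0  1  1  1  1  1  1  1  2
 0  0  1  1  2  2  2  2  2  2  2
 0  0  1  1  2  3  3  3  3  3  3
 1  0  1  2  2  3  3  3  3  3  4
 0  0  1  2  3  3  4  4  4  4  4
 0  0  1  2  3  4  4  5  5  5  5
 1  0  1  2  3  4  4  5  5  5  6
 1  0  1  2  3  4  4  5  5  5  6
 0  0  1  2  3  4  5  5  6  6  6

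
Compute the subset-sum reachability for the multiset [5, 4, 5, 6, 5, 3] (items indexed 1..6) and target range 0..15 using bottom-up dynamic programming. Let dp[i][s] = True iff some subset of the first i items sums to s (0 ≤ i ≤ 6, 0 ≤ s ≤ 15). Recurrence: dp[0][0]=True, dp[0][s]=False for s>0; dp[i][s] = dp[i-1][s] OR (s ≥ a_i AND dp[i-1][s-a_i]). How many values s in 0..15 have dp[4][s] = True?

i\s   0   1   2   3   4   5   6   7   8   9  10  11  12  13  14  15
  0   T   F   F   F   F   F   F   F   F   F   F   F   F   F   F   F
  1   T   F   F   F   F   T   F   F   F   F   F   F   F   F   F   F
  2   T   F   F   F   T   T   F   F   F   T   F   F   F   F   F   F
  3   T   F   F   F   T   T   F   F   F   T   T   F   F   F   T   F
  4   T   F   F   F   T   T   T   F   F   T   T   T   F   F   T   T
  5   T   F   F   F   T   T   T   F   F   T   T   T   F   F   T   T
  6   T   F   F   T   T   T   T   T   T   T   T   T   T   T   T   T

9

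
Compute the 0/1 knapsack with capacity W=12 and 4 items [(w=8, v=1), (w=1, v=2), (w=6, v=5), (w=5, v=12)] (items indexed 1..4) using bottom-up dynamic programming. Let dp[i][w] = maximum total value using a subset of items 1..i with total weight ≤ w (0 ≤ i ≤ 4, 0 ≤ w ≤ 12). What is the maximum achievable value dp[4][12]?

19

i\w   0   1   2   3   4   5   6   7   8   9  10  11  12
  0   0   0   0   0   0   0   0   0   0   0   0   0   0
  1   0   0   0   0   0   0   0   0   1   1   1   1   1
  2   0   2   2   2   2   2   2   2   2   3   3   3   3
  3   0   2   2   2   2   2   5   7   7   7   7   7   7
  4   0   2   2   2   2  12  14  14  14  14  14  17  19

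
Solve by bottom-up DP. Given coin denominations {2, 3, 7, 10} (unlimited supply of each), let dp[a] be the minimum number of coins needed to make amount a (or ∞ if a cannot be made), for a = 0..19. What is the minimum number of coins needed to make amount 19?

 a  0  1  2  3  4  5  6  7  8  9 10 11 12 13 14 15 16 17 18 19
dp  0  -  1  1  2  2  2  1  3  2  1  3  2  2  2  3  3  2  4  3
(- denotes ∞ / unreachable)

3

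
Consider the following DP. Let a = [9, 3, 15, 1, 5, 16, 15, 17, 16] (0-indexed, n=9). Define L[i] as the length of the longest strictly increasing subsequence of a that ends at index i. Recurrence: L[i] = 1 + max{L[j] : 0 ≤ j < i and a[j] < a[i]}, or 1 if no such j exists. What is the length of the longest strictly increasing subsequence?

4

   i    0    1    2    3    4    5    6    7    8
a[i]    9    3   15    1    5   16   15   17   16
L[i]    1    1    2    1    2    3    3    4    4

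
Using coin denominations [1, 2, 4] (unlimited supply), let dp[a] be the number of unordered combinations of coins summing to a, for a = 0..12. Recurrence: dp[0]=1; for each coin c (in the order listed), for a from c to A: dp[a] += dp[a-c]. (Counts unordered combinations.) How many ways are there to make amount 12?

16

after  coin     0     1     2     3     4     5     6     7     8     9    10    11    12
          1     1     1     1     1     1     1     1     1     1     1     1     1     1
          2     1     1     2     2     3     3     4     4     5     5     6     6     7
          4     1     1     2     2     4     4     6     6     9     9    12    12    16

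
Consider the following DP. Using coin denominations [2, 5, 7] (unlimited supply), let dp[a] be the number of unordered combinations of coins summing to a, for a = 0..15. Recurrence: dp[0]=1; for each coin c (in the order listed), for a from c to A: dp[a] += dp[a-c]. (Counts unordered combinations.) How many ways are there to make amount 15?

3

after  coin     0     1     2     3     4     5     6     7     8     9    10    11    12    13    14    15
          2     1     0     1     0     1     0     1     0     1     0     1     0     1     0     1     0
          5     1     0     1     0     1     1     1     1     1     1     2     1     2     1     2     2
          7     1     0     1     0     1     1     1     2     1     2     2     2     3     2     4     3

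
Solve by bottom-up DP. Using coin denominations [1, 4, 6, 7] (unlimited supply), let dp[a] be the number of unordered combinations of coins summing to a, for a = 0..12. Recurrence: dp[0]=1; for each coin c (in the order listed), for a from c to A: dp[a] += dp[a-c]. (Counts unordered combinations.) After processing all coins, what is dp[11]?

after  coin     0     1     2     3     4     5     6     7     8     9    10    11    12
          1     1     1     1     1     1     1     1     1     1     1     1     1     1
          4     1     1     1     1     2     2     2     2     3     3     3     3     4
          6     1     1     1     1     2     2     3     3     4     4     5     5     7
          7     1     1     1     1     2     2     3     4     5     5     6     7     9

7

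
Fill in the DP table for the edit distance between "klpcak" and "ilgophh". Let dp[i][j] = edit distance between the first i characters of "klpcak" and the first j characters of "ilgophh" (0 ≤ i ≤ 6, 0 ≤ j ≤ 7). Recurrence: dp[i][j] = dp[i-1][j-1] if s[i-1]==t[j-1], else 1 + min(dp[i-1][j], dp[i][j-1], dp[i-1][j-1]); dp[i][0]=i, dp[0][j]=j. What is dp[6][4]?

5

   ''  i  l  g  o  p  h  h
''  0  1  2  3  4  5  6  7
 k  1  1  2  3  4  5  6  7
 l  2  2  1  2  3  4  5  6
 p  3  3  2  2  3  3  4  5
 c  4  4  3  3  3  4  4  5
 a  5  5  4  4  4  4  5  5
 k  6  6  5  5  5  5  5  6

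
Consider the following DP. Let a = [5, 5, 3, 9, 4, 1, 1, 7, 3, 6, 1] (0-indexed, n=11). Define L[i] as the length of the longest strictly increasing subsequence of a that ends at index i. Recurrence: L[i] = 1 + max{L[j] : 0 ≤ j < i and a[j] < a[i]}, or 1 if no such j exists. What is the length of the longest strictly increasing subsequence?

3

   i    0    1    2    3    4    5    6    7    8    9   10
a[i]    5    5    3    9    4    1    1    7    3    6    1
L[i]    1    1    1    2    2    1    1    3    2    3    1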